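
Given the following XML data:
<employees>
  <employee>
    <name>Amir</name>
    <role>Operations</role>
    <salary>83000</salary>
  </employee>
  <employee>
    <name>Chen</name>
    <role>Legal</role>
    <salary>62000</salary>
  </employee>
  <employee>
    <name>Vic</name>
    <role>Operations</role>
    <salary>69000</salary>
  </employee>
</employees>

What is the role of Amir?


Searching for <employee> with <name>Amir</name>
Found at position 1
<role>Operations</role>

ANSWER: Operations


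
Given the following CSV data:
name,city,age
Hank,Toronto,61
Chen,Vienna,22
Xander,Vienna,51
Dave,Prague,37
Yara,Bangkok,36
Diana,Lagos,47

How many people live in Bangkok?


Scanning city column for 'Bangkok':
  Row 5: Yara -> MATCH
Total matches: 1

ANSWER: 1


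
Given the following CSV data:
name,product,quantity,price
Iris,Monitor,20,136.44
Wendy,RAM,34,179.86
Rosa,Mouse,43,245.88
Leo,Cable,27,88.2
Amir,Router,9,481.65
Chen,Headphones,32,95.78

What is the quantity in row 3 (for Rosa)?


Row 3: Rosa
Column 'quantity' = 43

ANSWER: 43


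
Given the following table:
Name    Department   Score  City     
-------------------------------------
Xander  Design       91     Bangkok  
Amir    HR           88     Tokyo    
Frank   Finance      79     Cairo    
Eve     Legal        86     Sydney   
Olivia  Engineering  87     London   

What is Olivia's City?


Row 5: Olivia
City = London

ANSWER: London


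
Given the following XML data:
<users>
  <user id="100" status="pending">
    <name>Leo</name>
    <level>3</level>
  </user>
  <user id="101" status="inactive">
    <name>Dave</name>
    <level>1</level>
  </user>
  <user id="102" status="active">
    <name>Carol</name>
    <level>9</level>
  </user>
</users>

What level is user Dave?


Finding user: Dave
<level>1</level>

ANSWER: 1


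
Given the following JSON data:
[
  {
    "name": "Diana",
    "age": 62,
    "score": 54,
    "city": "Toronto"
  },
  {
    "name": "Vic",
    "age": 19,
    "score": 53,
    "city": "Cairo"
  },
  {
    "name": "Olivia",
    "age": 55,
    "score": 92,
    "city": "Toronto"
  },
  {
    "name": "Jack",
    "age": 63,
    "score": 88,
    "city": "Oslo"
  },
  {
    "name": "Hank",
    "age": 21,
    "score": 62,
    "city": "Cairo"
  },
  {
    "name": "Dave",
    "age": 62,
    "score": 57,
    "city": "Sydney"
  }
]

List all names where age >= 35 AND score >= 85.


Checking both conditions:
  Diana (age=62, score=54) -> no
  Vic (age=19, score=53) -> no
  Olivia (age=55, score=92) -> YES
  Jack (age=63, score=88) -> YES
  Hank (age=21, score=62) -> no
  Dave (age=62, score=57) -> no


ANSWER: Olivia, Jack


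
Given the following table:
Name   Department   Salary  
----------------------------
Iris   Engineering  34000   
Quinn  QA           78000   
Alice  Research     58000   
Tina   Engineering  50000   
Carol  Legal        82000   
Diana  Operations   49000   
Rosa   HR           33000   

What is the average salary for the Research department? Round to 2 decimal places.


Research department members:
  Alice: 58000
Sum = 58000
Count = 1
Average = 58000 / 1 = 58000.00

ANSWER: 58000.00


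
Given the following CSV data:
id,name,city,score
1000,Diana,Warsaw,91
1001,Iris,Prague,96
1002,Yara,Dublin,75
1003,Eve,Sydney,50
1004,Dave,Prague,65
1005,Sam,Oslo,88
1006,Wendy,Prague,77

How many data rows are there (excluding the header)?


Counting rows (excluding header):
Header: id,name,city,score
Data rows: 7

ANSWER: 7


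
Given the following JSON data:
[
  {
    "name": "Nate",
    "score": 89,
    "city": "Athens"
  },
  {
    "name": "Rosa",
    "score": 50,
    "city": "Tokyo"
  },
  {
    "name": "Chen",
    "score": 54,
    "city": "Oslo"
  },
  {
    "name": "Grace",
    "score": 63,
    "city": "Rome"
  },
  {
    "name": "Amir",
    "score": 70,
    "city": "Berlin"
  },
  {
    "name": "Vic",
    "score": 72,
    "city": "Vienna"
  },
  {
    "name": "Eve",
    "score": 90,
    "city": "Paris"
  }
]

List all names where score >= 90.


Filtering records where score >= 90:
  Nate (score=89) -> no
  Rosa (score=50) -> no
  Chen (score=54) -> no
  Grace (score=63) -> no
  Amir (score=70) -> no
  Vic (score=72) -> no
  Eve (score=90) -> YES


ANSWER: Eve


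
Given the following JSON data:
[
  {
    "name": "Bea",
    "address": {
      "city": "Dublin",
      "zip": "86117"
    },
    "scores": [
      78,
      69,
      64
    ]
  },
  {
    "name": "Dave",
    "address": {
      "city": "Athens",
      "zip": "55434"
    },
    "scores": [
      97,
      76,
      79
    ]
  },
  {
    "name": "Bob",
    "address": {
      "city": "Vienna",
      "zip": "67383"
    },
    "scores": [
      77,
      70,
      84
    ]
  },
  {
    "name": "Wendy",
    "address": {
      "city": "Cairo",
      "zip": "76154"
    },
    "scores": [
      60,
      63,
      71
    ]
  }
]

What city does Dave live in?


Path: records[1].address.city
Value: Athens

ANSWER: Athens


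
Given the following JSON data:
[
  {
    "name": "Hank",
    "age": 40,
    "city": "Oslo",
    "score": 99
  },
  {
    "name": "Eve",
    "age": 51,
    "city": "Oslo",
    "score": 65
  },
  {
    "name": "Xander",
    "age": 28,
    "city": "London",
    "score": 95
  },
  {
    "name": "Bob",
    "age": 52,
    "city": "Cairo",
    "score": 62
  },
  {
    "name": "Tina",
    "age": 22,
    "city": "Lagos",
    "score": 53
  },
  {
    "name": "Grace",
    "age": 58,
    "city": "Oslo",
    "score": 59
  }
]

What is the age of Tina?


Looking up record where name = Tina
Record index: 4
Field 'age' = 22

ANSWER: 22


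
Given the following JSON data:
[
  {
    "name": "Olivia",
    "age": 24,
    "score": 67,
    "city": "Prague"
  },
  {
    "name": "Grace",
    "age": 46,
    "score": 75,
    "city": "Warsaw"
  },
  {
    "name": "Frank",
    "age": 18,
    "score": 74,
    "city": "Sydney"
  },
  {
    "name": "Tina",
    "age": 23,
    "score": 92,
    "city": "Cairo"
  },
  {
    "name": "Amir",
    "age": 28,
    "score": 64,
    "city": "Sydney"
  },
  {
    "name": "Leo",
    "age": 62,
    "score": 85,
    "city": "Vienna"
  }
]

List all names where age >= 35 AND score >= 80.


Checking both conditions:
  Olivia (age=24, score=67) -> no
  Grace (age=46, score=75) -> no
  Frank (age=18, score=74) -> no
  Tina (age=23, score=92) -> no
  Amir (age=28, score=64) -> no
  Leo (age=62, score=85) -> YES


ANSWER: Leo


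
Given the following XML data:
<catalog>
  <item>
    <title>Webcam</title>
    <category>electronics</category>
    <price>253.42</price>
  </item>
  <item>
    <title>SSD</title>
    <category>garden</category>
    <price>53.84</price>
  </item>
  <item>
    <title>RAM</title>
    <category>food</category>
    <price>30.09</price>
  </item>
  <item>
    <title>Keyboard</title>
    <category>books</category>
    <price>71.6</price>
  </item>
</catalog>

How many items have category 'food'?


Scanning <item> elements for <category>food</category>:
  Item 3: RAM -> MATCH
Count: 1

ANSWER: 1


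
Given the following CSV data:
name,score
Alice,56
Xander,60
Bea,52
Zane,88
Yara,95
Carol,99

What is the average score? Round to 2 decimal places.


Scores: 56, 60, 52, 88, 95, 99
Sum = 450
Count = 6
Average = 450 / 6 = 75.00

ANSWER: 75.00


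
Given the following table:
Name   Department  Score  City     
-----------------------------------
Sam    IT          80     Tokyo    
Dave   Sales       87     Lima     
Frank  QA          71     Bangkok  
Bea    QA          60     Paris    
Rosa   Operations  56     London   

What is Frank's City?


Row 3: Frank
City = Bangkok

ANSWER: Bangkok


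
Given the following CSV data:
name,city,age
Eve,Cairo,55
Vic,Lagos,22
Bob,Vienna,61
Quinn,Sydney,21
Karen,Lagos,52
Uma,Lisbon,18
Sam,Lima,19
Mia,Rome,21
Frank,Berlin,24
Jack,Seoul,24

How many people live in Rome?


Scanning city column for 'Rome':
  Row 8: Mia -> MATCH
Total matches: 1

ANSWER: 1


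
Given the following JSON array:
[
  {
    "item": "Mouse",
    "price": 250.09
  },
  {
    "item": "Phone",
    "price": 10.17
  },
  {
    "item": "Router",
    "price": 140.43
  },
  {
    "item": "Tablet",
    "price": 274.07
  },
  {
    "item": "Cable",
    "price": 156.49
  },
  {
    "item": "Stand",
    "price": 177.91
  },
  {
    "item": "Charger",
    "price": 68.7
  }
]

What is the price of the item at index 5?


Array index 5 -> Stand
price = 177.91

ANSWER: 177.91


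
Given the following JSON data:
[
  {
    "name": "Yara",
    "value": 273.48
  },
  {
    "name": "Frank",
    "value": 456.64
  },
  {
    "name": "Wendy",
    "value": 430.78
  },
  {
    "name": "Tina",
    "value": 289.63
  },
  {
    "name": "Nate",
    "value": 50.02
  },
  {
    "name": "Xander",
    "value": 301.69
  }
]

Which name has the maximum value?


Comparing values:
  Yara: 273.48
  Frank: 456.64
  Wendy: 430.78
  Tina: 289.63
  Nate: 50.02
  Xander: 301.69
Maximum: Frank (456.64)

ANSWER: Frank


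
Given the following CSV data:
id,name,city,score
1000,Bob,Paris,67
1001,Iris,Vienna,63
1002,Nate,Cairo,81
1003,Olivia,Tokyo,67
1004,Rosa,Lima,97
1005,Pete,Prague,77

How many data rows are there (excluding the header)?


Counting rows (excluding header):
Header: id,name,city,score
Data rows: 6

ANSWER: 6


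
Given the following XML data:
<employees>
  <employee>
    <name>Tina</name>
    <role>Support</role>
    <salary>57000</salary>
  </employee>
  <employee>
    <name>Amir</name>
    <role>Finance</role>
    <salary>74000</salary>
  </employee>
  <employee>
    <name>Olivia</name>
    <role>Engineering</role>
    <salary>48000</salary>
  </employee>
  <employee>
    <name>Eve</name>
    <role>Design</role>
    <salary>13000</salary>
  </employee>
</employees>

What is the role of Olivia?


Searching for <employee> with <name>Olivia</name>
Found at position 3
<role>Engineering</role>

ANSWER: Engineering


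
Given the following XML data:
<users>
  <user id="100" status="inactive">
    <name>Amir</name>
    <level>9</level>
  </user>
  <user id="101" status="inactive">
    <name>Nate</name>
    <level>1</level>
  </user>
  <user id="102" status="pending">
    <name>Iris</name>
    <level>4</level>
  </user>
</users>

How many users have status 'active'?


Counting users with status='active':
Count: 0

ANSWER: 0


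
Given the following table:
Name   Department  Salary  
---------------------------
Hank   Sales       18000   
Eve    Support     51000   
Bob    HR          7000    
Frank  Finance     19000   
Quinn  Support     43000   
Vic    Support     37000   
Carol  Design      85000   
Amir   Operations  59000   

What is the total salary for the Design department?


Design department members:
  Carol: 85000
Total = 85000 = 85000

ANSWER: 85000


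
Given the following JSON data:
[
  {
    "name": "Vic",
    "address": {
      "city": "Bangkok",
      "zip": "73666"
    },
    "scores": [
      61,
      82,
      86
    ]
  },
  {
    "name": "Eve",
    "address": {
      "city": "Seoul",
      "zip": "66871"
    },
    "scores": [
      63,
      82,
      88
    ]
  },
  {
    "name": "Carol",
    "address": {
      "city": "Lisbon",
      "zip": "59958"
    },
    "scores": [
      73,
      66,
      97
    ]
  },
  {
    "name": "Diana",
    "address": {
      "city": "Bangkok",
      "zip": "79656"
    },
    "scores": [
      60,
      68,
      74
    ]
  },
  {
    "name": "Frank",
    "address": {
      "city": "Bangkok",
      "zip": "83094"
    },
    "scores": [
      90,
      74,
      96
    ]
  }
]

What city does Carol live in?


Path: records[2].address.city
Value: Lisbon

ANSWER: Lisbon


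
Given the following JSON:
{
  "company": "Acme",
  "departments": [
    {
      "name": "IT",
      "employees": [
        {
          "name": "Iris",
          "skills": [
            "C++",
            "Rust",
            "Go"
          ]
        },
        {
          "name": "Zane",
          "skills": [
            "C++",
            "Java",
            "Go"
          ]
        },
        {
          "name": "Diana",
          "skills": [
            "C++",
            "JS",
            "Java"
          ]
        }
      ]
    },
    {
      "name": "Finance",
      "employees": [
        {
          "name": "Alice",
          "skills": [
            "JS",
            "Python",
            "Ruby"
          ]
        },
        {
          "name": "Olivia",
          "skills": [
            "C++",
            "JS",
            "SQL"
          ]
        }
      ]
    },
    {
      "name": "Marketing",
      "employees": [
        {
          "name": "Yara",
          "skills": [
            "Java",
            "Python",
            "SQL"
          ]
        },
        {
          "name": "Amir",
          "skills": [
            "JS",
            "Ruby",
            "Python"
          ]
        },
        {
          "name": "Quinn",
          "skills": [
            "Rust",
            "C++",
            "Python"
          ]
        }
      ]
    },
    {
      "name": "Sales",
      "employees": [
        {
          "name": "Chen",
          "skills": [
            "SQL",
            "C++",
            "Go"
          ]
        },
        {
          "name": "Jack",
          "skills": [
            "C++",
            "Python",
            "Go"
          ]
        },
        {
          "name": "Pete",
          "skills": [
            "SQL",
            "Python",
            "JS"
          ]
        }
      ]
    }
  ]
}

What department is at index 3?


Path: departments[3].name
Value: Sales

ANSWER: Sales


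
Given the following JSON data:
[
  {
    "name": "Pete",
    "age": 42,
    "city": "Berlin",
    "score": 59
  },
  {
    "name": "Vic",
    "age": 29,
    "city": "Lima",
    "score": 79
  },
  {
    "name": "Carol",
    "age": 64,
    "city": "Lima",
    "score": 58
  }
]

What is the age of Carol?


Looking up record where name = Carol
Record index: 2
Field 'age' = 64

ANSWER: 64


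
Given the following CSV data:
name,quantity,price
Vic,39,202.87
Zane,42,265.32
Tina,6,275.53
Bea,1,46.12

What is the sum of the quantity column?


Values in 'quantity' column:
  Row 1: 39
  Row 2: 42
  Row 3: 6
  Row 4: 1
Sum = 39 + 42 + 6 + 1 = 88

ANSWER: 88


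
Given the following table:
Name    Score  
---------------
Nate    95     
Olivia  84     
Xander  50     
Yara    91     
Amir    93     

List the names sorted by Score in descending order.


Sorting by Score (descending):
  Nate: 95
  Amir: 93
  Yara: 91
  Olivia: 84
  Xander: 50


ANSWER: Nate, Amir, Yara, Olivia, Xander


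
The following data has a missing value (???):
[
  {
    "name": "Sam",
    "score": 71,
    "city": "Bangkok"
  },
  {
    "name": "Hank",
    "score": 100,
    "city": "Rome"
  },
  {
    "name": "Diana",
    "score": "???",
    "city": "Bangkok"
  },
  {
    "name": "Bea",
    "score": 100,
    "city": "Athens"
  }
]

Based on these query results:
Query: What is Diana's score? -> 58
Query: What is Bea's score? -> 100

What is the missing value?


The missing value is Diana's score
From query: Diana's score = 58

ANSWER: 58


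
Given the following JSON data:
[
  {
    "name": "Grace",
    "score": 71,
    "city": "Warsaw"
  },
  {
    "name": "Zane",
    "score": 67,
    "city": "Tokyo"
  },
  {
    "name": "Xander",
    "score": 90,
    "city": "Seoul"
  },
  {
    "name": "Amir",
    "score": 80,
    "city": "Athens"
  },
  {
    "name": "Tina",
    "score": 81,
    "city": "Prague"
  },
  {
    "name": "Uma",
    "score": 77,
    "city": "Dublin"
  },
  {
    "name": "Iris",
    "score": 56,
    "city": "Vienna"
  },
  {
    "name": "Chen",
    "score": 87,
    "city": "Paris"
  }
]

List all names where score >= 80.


Filtering records where score >= 80:
  Grace (score=71) -> no
  Zane (score=67) -> no
  Xander (score=90) -> YES
  Amir (score=80) -> YES
  Tina (score=81) -> YES
  Uma (score=77) -> no
  Iris (score=56) -> no
  Chen (score=87) -> YES


ANSWER: Xander, Amir, Tina, Chen


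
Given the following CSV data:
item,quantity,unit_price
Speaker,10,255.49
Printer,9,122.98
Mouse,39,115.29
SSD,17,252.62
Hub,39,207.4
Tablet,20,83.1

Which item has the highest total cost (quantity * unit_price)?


Computing row totals:
  Speaker: 2554.9
  Printer: 1106.82
  Mouse: 4496.31
  SSD: 4294.54
  Hub: 8088.6
  Tablet: 1662.0
Maximum: Hub (8088.6)

ANSWER: Hub


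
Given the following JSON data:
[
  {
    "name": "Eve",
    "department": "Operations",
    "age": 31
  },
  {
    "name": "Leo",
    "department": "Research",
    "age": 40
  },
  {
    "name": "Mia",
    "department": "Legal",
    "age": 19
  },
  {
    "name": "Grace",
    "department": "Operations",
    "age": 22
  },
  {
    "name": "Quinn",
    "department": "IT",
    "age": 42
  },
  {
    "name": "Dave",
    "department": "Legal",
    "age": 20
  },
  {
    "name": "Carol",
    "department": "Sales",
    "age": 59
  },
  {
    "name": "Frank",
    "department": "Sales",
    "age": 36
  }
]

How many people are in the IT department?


Scanning records for department = IT
  Record 4: Quinn
Count: 1

ANSWER: 1


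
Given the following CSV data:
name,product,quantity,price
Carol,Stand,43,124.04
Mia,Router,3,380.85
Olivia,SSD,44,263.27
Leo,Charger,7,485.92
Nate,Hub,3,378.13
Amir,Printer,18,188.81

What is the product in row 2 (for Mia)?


Row 2: Mia
Column 'product' = Router

ANSWER: Router


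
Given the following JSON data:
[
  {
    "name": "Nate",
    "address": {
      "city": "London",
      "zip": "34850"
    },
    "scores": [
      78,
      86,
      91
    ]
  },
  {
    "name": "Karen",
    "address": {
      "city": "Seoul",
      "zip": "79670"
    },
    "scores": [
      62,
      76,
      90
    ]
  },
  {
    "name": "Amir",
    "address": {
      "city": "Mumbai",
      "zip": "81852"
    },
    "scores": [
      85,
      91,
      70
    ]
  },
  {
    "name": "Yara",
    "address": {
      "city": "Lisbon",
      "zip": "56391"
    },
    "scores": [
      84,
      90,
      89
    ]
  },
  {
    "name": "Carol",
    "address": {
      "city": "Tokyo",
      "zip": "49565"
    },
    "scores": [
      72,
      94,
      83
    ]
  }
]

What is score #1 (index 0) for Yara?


Path: records[3].scores[0]
Value: 84

ANSWER: 84


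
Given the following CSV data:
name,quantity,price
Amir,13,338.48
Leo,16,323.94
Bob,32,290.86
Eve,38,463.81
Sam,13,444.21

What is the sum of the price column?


Values in 'price' column:
  Row 1: 338.48
  Row 2: 323.94
  Row 3: 290.86
  Row 4: 463.81
  Row 5: 444.21
Sum = 338.48 + 323.94 + 290.86 + 463.81 + 444.21 = 1861.3

ANSWER: 1861.3


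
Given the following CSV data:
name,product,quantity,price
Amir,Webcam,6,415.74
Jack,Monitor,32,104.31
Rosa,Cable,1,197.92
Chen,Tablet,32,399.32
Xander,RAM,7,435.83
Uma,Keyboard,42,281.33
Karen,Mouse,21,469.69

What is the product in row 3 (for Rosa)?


Row 3: Rosa
Column 'product' = Cable

ANSWER: Cable


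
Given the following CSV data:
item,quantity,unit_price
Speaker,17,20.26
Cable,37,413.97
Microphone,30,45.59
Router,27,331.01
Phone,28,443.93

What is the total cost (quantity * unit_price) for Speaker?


Row: Speaker
quantity = 17
unit_price = 20.26
total = 17 * 20.26 = 344.42

ANSWER: 344.42


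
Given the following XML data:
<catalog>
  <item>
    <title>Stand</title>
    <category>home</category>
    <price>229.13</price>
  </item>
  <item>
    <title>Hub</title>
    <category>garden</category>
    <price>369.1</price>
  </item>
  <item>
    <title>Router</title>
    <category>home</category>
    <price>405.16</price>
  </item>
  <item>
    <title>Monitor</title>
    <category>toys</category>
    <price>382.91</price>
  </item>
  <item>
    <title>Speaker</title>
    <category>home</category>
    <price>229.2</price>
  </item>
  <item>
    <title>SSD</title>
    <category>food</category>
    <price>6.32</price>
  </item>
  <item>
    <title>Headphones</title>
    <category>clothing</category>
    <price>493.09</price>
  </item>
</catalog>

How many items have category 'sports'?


Scanning <item> elements for <category>sports</category>:
Count: 0

ANSWER: 0


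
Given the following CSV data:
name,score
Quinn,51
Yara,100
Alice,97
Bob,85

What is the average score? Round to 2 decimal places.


Scores: 51, 100, 97, 85
Sum = 333
Count = 4
Average = 333 / 4 = 83.25

ANSWER: 83.25


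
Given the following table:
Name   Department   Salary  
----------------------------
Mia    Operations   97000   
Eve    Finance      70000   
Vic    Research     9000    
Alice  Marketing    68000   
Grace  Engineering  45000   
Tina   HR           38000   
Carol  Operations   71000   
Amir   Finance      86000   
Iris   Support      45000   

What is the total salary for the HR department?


HR department members:
  Tina: 38000
Total = 38000 = 38000

ANSWER: 38000


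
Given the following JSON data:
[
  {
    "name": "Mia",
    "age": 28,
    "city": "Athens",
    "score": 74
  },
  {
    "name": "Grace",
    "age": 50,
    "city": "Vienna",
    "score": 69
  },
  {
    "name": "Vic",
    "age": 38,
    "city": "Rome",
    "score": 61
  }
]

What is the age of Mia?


Looking up record where name = Mia
Record index: 0
Field 'age' = 28

ANSWER: 28


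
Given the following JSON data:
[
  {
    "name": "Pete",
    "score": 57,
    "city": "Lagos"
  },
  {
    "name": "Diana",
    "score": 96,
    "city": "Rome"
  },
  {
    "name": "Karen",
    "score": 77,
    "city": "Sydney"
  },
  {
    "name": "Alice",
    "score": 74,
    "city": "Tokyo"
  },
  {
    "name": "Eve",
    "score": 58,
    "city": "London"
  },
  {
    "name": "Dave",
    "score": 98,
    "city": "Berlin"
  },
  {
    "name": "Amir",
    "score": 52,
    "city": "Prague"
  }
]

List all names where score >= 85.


Filtering records where score >= 85:
  Pete (score=57) -> no
  Diana (score=96) -> YES
  Karen (score=77) -> no
  Alice (score=74) -> no
  Eve (score=58) -> no
  Dave (score=98) -> YES
  Amir (score=52) -> no


ANSWER: Diana, Dave


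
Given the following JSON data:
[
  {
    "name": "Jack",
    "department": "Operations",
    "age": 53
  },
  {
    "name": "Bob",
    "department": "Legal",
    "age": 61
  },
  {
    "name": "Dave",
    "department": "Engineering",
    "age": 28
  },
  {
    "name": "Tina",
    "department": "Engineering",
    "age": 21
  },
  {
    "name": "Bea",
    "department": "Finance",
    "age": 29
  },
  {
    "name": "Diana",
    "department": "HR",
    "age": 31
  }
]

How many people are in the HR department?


Scanning records for department = HR
  Record 5: Diana
Count: 1

ANSWER: 1


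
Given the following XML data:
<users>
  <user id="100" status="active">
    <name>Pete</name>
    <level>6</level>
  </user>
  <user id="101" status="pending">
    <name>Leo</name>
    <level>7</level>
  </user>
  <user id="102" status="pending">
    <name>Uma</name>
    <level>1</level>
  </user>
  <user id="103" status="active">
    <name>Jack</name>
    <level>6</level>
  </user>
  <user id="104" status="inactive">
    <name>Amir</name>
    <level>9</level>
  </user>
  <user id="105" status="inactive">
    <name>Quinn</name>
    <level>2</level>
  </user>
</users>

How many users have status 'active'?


Counting users with status='active':
  Pete (id=100) -> MATCH
  Jack (id=103) -> MATCH
Count: 2

ANSWER: 2


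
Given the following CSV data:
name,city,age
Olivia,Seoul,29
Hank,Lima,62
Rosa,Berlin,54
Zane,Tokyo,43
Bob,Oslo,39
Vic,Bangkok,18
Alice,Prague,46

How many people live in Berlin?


Scanning city column for 'Berlin':
  Row 3: Rosa -> MATCH
Total matches: 1

ANSWER: 1


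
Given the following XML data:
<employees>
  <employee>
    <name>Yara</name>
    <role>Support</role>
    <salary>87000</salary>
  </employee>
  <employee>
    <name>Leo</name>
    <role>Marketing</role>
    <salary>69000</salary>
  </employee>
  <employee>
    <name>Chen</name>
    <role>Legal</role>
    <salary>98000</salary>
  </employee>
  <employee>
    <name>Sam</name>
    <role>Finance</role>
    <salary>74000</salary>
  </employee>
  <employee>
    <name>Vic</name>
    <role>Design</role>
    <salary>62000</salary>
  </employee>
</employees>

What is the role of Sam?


Searching for <employee> with <name>Sam</name>
Found at position 4
<role>Finance</role>

ANSWER: Finance


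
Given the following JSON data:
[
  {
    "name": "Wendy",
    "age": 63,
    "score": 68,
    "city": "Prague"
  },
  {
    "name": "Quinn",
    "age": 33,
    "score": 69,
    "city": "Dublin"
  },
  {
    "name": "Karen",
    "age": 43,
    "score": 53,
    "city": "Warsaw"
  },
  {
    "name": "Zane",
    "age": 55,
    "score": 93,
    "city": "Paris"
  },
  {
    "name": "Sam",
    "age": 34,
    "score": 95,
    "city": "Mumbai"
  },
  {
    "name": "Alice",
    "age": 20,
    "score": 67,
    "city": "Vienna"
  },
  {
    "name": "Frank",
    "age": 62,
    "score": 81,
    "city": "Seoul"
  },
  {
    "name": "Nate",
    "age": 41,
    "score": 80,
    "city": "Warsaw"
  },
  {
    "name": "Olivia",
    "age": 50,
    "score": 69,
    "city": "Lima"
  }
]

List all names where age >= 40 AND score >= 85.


Checking both conditions:
  Wendy (age=63, score=68) -> no
  Quinn (age=33, score=69) -> no
  Karen (age=43, score=53) -> no
  Zane (age=55, score=93) -> YES
  Sam (age=34, score=95) -> no
  Alice (age=20, score=67) -> no
  Frank (age=62, score=81) -> no
  Nate (age=41, score=80) -> no
  Olivia (age=50, score=69) -> no


ANSWER: Zane


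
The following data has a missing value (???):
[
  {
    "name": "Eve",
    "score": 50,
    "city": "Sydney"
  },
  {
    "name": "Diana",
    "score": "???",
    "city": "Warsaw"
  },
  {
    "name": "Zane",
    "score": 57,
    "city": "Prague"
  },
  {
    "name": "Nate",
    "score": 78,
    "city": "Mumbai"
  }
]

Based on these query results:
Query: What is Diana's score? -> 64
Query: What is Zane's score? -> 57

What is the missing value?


The missing value is Diana's score
From query: Diana's score = 64

ANSWER: 64


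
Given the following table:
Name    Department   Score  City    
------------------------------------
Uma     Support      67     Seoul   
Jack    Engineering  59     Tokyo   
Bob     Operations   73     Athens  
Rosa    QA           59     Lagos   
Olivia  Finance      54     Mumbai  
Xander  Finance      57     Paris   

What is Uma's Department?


Row 1: Uma
Department = Support

ANSWER: Support


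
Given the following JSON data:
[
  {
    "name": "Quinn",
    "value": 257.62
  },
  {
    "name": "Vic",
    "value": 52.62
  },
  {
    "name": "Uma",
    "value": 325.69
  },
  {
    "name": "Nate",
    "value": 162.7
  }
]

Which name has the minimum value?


Comparing values:
  Quinn: 257.62
  Vic: 52.62
  Uma: 325.69
  Nate: 162.7
Minimum: Vic (52.62)

ANSWER: Vic


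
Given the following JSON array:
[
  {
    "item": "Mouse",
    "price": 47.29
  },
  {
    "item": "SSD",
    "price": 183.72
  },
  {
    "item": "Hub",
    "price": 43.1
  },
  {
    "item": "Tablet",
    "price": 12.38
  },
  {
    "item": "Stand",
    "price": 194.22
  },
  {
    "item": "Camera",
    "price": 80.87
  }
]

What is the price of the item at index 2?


Array index 2 -> Hub
price = 43.1

ANSWER: 43.1


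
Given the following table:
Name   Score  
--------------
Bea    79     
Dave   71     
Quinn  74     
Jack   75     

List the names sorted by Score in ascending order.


Sorting by Score (ascending):
  Dave: 71
  Quinn: 74
  Jack: 75
  Bea: 79


ANSWER: Dave, Quinn, Jack, Bea


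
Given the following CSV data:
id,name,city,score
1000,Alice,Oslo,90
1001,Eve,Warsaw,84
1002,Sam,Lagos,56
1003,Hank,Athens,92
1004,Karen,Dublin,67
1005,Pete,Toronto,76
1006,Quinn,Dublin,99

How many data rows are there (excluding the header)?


Counting rows (excluding header):
Header: id,name,city,score
Data rows: 7

ANSWER: 7


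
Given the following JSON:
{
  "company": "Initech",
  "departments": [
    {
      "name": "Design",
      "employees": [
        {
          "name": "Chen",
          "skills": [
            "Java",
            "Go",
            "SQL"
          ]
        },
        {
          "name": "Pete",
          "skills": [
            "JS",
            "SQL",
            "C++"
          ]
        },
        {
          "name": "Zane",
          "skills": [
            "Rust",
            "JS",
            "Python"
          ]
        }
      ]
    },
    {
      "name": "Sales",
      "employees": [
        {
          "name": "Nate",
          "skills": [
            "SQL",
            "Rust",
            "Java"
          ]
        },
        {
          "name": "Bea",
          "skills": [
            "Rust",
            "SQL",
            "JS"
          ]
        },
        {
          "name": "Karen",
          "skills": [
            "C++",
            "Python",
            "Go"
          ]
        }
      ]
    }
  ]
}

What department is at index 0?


Path: departments[0].name
Value: Design

ANSWER: Design


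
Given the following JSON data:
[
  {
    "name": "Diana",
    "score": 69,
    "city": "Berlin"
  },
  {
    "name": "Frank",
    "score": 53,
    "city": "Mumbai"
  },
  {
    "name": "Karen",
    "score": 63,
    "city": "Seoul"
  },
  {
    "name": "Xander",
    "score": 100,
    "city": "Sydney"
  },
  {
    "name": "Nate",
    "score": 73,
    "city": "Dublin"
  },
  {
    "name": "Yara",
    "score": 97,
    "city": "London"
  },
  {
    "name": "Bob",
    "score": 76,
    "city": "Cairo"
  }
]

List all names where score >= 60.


Filtering records where score >= 60:
  Diana (score=69) -> YES
  Frank (score=53) -> no
  Karen (score=63) -> YES
  Xander (score=100) -> YES
  Nate (score=73) -> YES
  Yara (score=97) -> YES
  Bob (score=76) -> YES


ANSWER: Diana, Karen, Xander, Nate, Yara, Bob


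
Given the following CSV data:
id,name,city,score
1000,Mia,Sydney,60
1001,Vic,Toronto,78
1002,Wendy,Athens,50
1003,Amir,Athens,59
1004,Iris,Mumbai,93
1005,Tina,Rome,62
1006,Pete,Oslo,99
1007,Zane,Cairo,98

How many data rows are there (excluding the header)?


Counting rows (excluding header):
Header: id,name,city,score
Data rows: 8

ANSWER: 8


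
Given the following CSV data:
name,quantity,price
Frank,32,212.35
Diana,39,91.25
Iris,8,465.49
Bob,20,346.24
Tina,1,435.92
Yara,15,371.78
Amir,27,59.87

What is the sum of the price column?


Values in 'price' column:
  Row 1: 212.35
  Row 2: 91.25
  Row 3: 465.49
  Row 4: 346.24
  Row 5: 435.92
  Row 6: 371.78
  Row 7: 59.87
Sum = 212.35 + 91.25 + 465.49 + 346.24 + 435.92 + 371.78 + 59.87 = 1982.9

ANSWER: 1982.9


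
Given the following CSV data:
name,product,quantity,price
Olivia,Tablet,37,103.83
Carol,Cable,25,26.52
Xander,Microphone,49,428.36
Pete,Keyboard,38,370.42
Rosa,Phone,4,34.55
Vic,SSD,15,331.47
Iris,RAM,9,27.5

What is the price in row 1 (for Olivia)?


Row 1: Olivia
Column 'price' = 103.83

ANSWER: 103.83


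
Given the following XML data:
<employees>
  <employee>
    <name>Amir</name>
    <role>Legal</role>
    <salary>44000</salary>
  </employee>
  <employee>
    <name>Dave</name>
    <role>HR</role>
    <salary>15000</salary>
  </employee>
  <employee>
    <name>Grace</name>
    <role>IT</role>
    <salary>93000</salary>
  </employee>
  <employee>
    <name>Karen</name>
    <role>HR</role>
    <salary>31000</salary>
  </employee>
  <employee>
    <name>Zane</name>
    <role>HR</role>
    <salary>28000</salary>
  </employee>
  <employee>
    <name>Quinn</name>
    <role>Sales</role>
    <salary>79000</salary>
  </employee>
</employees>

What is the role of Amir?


Searching for <employee> with <name>Amir</name>
Found at position 1
<role>Legal</role>

ANSWER: Legal


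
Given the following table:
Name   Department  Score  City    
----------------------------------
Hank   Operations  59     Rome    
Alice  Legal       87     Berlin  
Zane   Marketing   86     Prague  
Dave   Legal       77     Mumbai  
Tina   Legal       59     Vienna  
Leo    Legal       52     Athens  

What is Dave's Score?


Row 4: Dave
Score = 77

ANSWER: 77


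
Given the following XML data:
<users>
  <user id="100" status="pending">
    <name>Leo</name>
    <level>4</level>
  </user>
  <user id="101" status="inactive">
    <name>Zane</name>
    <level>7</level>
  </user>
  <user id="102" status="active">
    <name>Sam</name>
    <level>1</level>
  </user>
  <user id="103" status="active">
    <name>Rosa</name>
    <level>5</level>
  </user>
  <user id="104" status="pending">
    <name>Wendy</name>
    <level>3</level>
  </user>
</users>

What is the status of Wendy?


Finding user with name = Wendy
user id="104" status="pending"

ANSWER: pending


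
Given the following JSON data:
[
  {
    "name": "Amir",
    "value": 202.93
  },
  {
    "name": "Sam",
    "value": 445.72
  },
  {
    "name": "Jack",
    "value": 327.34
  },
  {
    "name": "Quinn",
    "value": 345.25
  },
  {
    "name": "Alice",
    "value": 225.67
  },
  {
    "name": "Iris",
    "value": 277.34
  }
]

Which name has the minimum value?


Comparing values:
  Amir: 202.93
  Sam: 445.72
  Jack: 327.34
  Quinn: 345.25
  Alice: 225.67
  Iris: 277.34
Minimum: Amir (202.93)

ANSWER: Amir


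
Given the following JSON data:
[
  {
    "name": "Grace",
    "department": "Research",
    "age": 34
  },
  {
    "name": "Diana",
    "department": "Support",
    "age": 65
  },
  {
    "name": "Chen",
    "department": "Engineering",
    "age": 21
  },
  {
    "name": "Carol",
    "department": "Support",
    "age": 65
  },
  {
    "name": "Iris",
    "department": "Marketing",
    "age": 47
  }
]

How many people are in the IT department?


Scanning records for department = IT
  No matches found
Count: 0

ANSWER: 0


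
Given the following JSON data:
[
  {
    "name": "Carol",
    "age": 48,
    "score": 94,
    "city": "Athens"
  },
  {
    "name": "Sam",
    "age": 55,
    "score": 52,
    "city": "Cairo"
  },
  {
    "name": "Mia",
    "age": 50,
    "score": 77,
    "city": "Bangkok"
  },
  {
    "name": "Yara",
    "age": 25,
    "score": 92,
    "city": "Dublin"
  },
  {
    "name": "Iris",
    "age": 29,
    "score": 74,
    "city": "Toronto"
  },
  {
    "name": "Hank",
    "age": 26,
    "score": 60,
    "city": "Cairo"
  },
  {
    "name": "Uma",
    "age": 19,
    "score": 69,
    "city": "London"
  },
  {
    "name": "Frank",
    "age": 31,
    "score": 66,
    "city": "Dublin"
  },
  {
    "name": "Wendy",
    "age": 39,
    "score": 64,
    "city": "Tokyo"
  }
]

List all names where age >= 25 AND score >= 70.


Checking both conditions:
  Carol (age=48, score=94) -> YES
  Sam (age=55, score=52) -> no
  Mia (age=50, score=77) -> YES
  Yara (age=25, score=92) -> YES
  Iris (age=29, score=74) -> YES
  Hank (age=26, score=60) -> no
  Uma (age=19, score=69) -> no
  Frank (age=31, score=66) -> no
  Wendy (age=39, score=64) -> no


ANSWER: Carol, Mia, Yara, Iris


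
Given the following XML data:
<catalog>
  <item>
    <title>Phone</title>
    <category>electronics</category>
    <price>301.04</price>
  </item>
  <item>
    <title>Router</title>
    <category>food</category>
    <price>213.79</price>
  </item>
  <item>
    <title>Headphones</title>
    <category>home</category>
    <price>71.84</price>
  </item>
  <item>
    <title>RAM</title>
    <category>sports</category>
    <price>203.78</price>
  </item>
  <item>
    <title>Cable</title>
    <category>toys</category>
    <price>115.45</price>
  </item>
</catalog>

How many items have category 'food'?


Scanning <item> elements for <category>food</category>:
  Item 2: Router -> MATCH
Count: 1

ANSWER: 1


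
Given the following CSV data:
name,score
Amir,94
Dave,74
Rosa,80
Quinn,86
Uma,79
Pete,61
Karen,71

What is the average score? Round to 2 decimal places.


Scores: 94, 74, 80, 86, 79, 61, 71
Sum = 545
Count = 7
Average = 545 / 7 = 77.86

ANSWER: 77.86


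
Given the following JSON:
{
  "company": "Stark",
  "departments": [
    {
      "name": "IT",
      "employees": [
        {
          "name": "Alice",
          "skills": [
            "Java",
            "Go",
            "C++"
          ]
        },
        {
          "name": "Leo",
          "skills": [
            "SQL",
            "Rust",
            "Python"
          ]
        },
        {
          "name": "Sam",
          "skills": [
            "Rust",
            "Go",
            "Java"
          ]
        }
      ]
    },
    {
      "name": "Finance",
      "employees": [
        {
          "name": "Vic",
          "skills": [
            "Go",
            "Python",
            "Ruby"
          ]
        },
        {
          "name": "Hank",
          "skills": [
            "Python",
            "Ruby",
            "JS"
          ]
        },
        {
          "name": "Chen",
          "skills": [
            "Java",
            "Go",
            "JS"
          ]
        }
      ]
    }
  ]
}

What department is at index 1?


Path: departments[1].name
Value: Finance

ANSWER: Finance


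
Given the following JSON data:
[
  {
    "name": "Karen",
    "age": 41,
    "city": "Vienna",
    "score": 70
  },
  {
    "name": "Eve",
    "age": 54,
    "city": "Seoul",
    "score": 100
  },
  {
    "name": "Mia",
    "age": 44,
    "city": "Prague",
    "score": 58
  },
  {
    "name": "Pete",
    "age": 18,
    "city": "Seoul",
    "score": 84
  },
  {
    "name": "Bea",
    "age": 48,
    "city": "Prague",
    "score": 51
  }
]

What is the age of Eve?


Looking up record where name = Eve
Record index: 1
Field 'age' = 54

ANSWER: 54


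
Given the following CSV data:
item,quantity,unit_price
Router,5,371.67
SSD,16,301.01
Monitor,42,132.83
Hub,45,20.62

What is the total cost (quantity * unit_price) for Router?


Row: Router
quantity = 5
unit_price = 371.67
total = 5 * 371.67 = 1858.35

ANSWER: 1858.35


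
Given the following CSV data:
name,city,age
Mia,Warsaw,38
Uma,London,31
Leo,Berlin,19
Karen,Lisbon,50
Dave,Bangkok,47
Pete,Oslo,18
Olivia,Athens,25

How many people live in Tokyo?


Scanning city column for 'Tokyo':
Total matches: 0

ANSWER: 0


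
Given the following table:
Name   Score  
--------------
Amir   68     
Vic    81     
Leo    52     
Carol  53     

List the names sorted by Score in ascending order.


Sorting by Score (ascending):
  Leo: 52
  Carol: 53
  Amir: 68
  Vic: 81


ANSWER: Leo, Carol, Amir, Vic


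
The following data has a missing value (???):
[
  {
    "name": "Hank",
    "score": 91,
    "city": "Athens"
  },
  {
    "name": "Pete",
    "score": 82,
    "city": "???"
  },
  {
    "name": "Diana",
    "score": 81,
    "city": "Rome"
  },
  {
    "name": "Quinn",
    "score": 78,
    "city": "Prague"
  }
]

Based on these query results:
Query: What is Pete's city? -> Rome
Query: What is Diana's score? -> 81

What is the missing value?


The missing value is Pete's city
From query: Pete's city = Rome

ANSWER: Rome


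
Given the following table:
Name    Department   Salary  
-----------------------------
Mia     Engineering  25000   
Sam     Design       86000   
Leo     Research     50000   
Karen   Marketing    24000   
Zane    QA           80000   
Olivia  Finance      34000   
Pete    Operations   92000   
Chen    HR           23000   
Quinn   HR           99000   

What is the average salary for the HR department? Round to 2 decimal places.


HR department members:
  Chen: 23000
  Quinn: 99000
Sum = 122000
Count = 2
Average = 122000 / 2 = 61000.00

ANSWER: 61000.00


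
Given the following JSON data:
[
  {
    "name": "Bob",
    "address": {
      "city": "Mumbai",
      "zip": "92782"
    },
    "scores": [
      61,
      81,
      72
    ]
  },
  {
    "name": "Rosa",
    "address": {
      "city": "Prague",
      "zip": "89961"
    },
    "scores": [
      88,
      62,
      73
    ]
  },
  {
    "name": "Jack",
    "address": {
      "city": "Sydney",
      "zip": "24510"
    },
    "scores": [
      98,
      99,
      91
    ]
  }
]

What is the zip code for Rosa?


Path: records[1].address.zip
Value: 89961

ANSWER: 89961


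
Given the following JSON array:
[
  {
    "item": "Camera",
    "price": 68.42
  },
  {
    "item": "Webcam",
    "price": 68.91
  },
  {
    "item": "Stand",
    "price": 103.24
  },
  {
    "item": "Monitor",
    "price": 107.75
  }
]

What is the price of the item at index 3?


Array index 3 -> Monitor
price = 107.75

ANSWER: 107.75
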